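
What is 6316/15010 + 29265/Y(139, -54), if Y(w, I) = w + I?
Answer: 43980451/127585 ≈ 344.71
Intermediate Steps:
Y(w, I) = I + w
6316/15010 + 29265/Y(139, -54) = 6316/15010 + 29265/(-54 + 139) = 6316*(1/15010) + 29265/85 = 3158/7505 + 29265*(1/85) = 3158/7505 + 5853/17 = 43980451/127585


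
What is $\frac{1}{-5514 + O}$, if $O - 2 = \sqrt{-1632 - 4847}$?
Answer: $- \frac{5512}{30388623} - \frac{i \sqrt{6479}}{30388623} \approx -0.00018138 - 2.6488 \cdot 10^{-6} i$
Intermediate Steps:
$O = 2 + i \sqrt{6479}$ ($O = 2 + \sqrt{-1632 - 4847} = 2 + \sqrt{-6479} = 2 + i \sqrt{6479} \approx 2.0 + 80.492 i$)
$\frac{1}{-5514 + O} = \frac{1}{-5514 + \left(2 + i \sqrt{6479}\right)} = \frac{1}{-5512 + i \sqrt{6479}}$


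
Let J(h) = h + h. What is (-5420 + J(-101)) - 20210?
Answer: -25832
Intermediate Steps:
J(h) = 2*h
(-5420 + J(-101)) - 20210 = (-5420 + 2*(-101)) - 20210 = (-5420 - 202) - 20210 = -5622 - 20210 = -25832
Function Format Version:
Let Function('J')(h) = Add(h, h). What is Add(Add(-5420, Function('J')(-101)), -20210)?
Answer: -25832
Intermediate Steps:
Function('J')(h) = Mul(2, h)
Add(Add(-5420, Function('J')(-101)), -20210) = Add(Add(-5420, Mul(2, -101)), -20210) = Add(Add(-5420, -202), -20210) = Add(-5622, -20210) = -25832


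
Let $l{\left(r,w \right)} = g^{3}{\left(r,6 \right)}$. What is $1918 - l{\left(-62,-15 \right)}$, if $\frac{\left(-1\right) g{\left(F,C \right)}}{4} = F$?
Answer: $-15251074$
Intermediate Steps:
$g{\left(F,C \right)} = - 4 F$
$l{\left(r,w \right)} = - 64 r^{3}$ ($l{\left(r,w \right)} = \left(- 4 r\right)^{3} = - 64 r^{3}$)
$1918 - l{\left(-62,-15 \right)} = 1918 - - 64 \left(-62\right)^{3} = 1918 - \left(-64\right) \left(-238328\right) = 1918 - 15252992 = -15251074$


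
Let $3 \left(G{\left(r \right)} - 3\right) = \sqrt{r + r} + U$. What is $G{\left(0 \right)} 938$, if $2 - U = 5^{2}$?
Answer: $- \frac{13132}{3} \approx -4377.3$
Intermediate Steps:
$U = -23$ ($U = 2 - 5^{2} = 2 - 25 = -23$)
$G{\left(r \right)} = - \frac{14}{3} + \frac{\sqrt{2} \sqrt{r}}{3}$ ($G{\left(r \right)} = 3 + \frac{\sqrt{r + r} - 23}{3} = 3 + \frac{\sqrt{2 r} - 23}{3} = 3 + \frac{\sqrt{2} \sqrt{r} - 23}{3} = 3 + \frac{-23 + \sqrt{2} \sqrt{r}}{3} = 3 + \left(- \frac{23}{3} + \frac{\sqrt{2} \sqrt{r}}{3}\right) = - \frac{14}{3} + \frac{\sqrt{2} \sqrt{r}}{3}$)
$G{\left(0 \right)} 938 = \left(- \frac{14}{3} + \frac{\sqrt{2} \sqrt{0}}{3}\right) 938 = \left(- \frac{14}{3} + \frac{1}{3} \sqrt{2} \cdot 0\right) 938 = \left(- \frac{14}{3} + 0\right) 938 = \left(- \frac{14}{3}\right) 938 = - \frac{13132}{3}$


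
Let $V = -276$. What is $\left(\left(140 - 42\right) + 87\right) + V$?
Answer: $-91$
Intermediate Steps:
$\left(\left(140 - 42\right) + 87\right) + V = \left(\left(140 - 42\right) + 87\right) - 276 = \left(98 + 87\right) - 276 = 185 - 276 = -91$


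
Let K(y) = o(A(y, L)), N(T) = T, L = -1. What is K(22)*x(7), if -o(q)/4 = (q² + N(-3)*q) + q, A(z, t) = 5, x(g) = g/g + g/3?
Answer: -200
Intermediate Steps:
x(g) = 1 + g/3 (x(g) = 1 + g*(⅓) = 1 + g/3)
o(q) = -4*q² + 8*q (o(q) = -4*((q² - 3*q) + q) = -4*(q² - 2*q) = -4*q² + 8*q)
K(y) = -60 (K(y) = 4*5*(2 - 1*5) = 4*5*(2 - 5) = 4*5*(-3) = -60)
K(22)*x(7) = -60*(1 + (⅓)*7) = -60*(1 + 7/3) = -60*10/3 = -200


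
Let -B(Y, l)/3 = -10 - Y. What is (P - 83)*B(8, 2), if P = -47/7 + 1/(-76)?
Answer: -1288845/266 ≈ -4845.3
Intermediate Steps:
B(Y, l) = 30 + 3*Y (B(Y, l) = -3*(-10 - Y) = 30 + 3*Y)
P = -3579/532 (P = -47*1/7 + 1*(-1/76) = -47/7 - 1/76 = -3579/532 ≈ -6.7274)
(P - 83)*B(8, 2) = (-3579/532 - 83)*(30 + 3*8) = -47735*(30 + 24)/532 = -47735/532*54 = -1288845/266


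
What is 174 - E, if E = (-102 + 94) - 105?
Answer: 287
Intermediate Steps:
E = -113 (E = -8 - 105 = -113)
174 - E = 174 - 1*(-113) = 174 + 113 = 287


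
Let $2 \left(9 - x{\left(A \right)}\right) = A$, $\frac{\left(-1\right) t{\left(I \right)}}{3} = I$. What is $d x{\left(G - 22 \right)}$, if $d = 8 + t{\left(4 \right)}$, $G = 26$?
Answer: $-28$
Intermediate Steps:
$t{\left(I \right)} = - 3 I$
$x{\left(A \right)} = 9 - \frac{A}{2}$
$d = -4$ ($d = 8 - 12 = -4$)
$d x{\left(G - 22 \right)} = - 4 \left(9 - \frac{26 - 22}{2}\right) = - 4 \left(9 - 2\right) = \left(-4\right) 7 = -28$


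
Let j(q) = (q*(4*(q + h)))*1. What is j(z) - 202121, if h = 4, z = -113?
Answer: -152853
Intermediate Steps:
j(q) = q*(16 + 4*q) (j(q) = (q*(4*(q + 4)))*1 = (q*(4*(4 + q)))*1 = (q*(16 + 4*q))*1 = q*(16 + 4*q))
j(z) - 202121 = 4*(-113)*(4 - 113) - 202121 = 4*(-113)*(-109) - 202121 = 49268 - 202121 = -152853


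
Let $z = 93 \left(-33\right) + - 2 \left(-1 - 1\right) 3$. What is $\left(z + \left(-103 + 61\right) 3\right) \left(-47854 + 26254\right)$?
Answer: $68752800$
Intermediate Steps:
$z = -3057$ ($z = -3069 + - 2 \left(-1 - 1\right) 3 = -3069 + \left(-2\right) \left(-2\right) 3 = -3069 + 4 \cdot 3 = -3069 + 12 = -3057$)
$\left(z + \left(-103 + 61\right) 3\right) \left(-47854 + 26254\right) = \left(-3057 + \left(-103 + 61\right) 3\right) \left(-47854 + 26254\right) = \left(-3057 - 126\right) \left(-21600\right) = \left(-3183\right) \left(-21600\right) = 68752800$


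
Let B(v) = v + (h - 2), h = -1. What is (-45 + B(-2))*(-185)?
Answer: 9250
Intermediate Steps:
B(v) = -3 + v (B(v) = v + (-1 - 2) = v - 3 = -3 + v)
(-45 + B(-2))*(-185) = (-45 + (-3 - 2))*(-185) = (-45 - 5)*(-185) = -50*(-185) = 9250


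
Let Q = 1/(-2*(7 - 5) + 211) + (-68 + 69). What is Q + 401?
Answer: 83215/207 ≈ 402.00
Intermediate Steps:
Q = 208/207 (Q = 1/(-2*2 + 211) + 1 = 1/(-4 + 211) + 1 = 1/207 + 1 = 208/207 ≈ 1.0048)
Q + 401 = 208/207 + 401 = 83215/207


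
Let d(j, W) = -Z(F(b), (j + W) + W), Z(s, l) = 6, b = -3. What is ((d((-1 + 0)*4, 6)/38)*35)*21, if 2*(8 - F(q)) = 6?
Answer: -2205/19 ≈ -116.05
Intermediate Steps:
F(q) = 5 (F(q) = 8 - ½*6 = 8 - 3 = 5)
d(j, W) = -6 (d(j, W) = -1*6 = -6)
((d((-1 + 0)*4, 6)/38)*35)*21 = (-6/38*35)*21 = (-6*1/38*35)*21 = -3/19*35*21 = -105/19*21 = -2205/19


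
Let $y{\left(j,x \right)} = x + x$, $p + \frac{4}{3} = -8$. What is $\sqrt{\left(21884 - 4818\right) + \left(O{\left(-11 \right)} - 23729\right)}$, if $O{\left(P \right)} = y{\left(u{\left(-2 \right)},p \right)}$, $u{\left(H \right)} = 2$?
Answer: $\frac{i \sqrt{60135}}{3} \approx 81.741 i$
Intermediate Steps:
$p = - \frac{28}{3}$ ($p = - \frac{4}{3} - 8 = - \frac{28}{3} \approx -9.3333$)
$y{\left(j,x \right)} = 2 x$
$O{\left(P \right)} = - \frac{56}{3}$ ($O{\left(P \right)} = 2 \left(- \frac{28}{3}\right) = - \frac{56}{3}$)
$\sqrt{\left(21884 - 4818\right) + \left(O{\left(-11 \right)} - 23729\right)} = \sqrt{\left(21884 - 4818\right) - \frac{71243}{3}} = \sqrt{17066 - \frac{71243}{3}} = \sqrt{- \frac{20045}{3}} = \frac{i \sqrt{60135}}{3}$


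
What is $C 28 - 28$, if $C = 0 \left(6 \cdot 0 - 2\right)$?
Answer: $-28$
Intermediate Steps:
$C = 0$ ($C = 0 \left(0 - 2\right) = 0 \left(-2\right) = 0$)
$C 28 - 28 = 0 \cdot 28 - 28 = 0 - 28 = -28$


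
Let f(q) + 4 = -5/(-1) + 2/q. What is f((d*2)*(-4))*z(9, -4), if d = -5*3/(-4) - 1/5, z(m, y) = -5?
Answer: -330/71 ≈ -4.6479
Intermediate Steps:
d = 71/20 (d = -15*(-¼) - 1*⅕ = 15/4 - ⅕ = 71/20 ≈ 3.5500)
f(q) = 1 + 2/q (f(q) = -4 + (-5/(-1) + 2/q) = -4 + (-5*(-1) + 2/q) = -4 + (5 + 2/q) = 1 + 2/q)
f((d*2)*(-4))*z(9, -4) = ((2 + ((71/20)*2)*(-4))/((((71/20)*2)*(-4))))*(-5) = ((2 + (71/10)*(-4))/(((71/10)*(-4))))*(-5) = ((2 - 142/5)/(-142/5))*(-5) = -5/142*(-132/5)*(-5) = (66/71)*(-5) = -330/71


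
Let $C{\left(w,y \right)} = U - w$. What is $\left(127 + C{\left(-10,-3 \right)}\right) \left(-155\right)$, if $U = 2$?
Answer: $-21545$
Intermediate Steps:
$C{\left(w,y \right)} = 2 - w$
$\left(127 + C{\left(-10,-3 \right)}\right) \left(-155\right) = \left(127 + \left(2 - -10\right)\right) \left(-155\right) = \left(127 + \left(2 + 10\right)\right) \left(-155\right) = \left(127 + 12\right) \left(-155\right) = 139 \left(-155\right) = -21545$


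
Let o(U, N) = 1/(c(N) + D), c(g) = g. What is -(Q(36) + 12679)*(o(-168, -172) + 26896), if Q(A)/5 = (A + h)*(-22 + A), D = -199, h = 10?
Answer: -158646820085/371 ≈ -4.2762e+8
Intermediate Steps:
Q(A) = 5*(-22 + A)*(10 + A) (Q(A) = 5*((A + 10)*(-22 + A)) = 5*((10 + A)*(-22 + A)) = 5*((-22 + A)*(10 + A)) = 5*(-22 + A)*(10 + A))
o(U, N) = 1/(-199 + N) (o(U, N) = 1/(N - 199) = 1/(-199 + N))
-(Q(36) + 12679)*(o(-168, -172) + 26896) = -((-1100 - 60*36 + 5*36²) + 12679)*(1/(-199 - 172) + 26896) = -((-1100 - 2160 + 5*1296) + 12679)*(1/(-371) + 26896) = -((-1100 - 2160 + 6480) + 12679)*(-1/371 + 26896) = -(3220 + 12679)*9978415/371 = -15899*9978415/371 = -1*158646820085/371 = -158646820085/371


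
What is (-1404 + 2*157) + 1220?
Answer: 130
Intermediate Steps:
(-1404 + 2*157) + 1220 = (-1404 + 314) + 1220 = -1090 + 1220 = 130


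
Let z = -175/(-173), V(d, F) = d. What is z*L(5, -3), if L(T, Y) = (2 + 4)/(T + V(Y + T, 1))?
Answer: 150/173 ≈ 0.86705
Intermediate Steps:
z = 175/173 (z = -175*(-1/173) = 175/173 ≈ 1.0116)
L(T, Y) = 6/(Y + 2*T) (L(T, Y) = (2 + 4)/(T + (Y + T)) = 6/(T + (T + Y)) = 6/(Y + 2*T))
z*L(5, -3) = 175*(6/(-3 + 2*5))/173 = 175*(6/(-3 + 10))/173 = 175*(6/7)/173 = 175*(6*(⅐))/173 = (175/173)*(6/7) = 150/173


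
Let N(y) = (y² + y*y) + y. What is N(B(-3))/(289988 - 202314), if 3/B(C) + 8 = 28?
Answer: 39/17534800 ≈ 2.2241e-6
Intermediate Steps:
B(C) = 3/20 (B(C) = 3/(-8 + 28) = 3/20)
N(y) = y + 2*y² (N(y) = (y² + y²) + y = 2*y² + y = y + 2*y²)
N(B(-3))/(289988 - 202314) = (3*(1 + 2*(3/20))/20)/(289988 - 202314) = (3*(1 + 3/10)/20)/87674 = ((3/20)*(13/10))*(1/87674) = (39/200)*(1/87674) = 39/17534800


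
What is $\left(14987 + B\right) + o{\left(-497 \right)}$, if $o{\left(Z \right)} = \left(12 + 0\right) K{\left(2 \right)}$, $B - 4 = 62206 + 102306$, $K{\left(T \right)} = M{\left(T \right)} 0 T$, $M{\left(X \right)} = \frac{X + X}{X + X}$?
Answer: $179503$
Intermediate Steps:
$M{\left(X \right)} = 1$ ($M{\left(X \right)} = \frac{2 X}{2 X} = 2 X \frac{1}{2 X} = 1$)
$K{\left(T \right)} = 0$ ($K{\left(T \right)} = 1 \cdot 0 T = 0 T = 0$)
$B = 164516$ ($B = 4 + \left(62206 + 102306\right) = 4 + 164512 = 164516$)
$o{\left(Z \right)} = 0$ ($o{\left(Z \right)} = \left(12 + 0\right) 0 = 12 \cdot 0 = 0$)
$\left(14987 + B\right) + o{\left(-497 \right)} = \left(14987 + 164516\right) + 0 = 179503 + 0 = 179503$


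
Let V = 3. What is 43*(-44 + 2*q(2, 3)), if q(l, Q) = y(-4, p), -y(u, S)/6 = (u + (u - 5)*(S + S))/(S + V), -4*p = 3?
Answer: -12212/3 ≈ -4070.7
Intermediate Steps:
p = -¾ (p = -¼*3 = -¾ ≈ -0.75000)
y(u, S) = -6*(u + 2*S*(-5 + u))/(3 + S) (y(u, S) = -6*(u + (u - 5)*(S + S))/(S + 3) = -6*(u + (-5 + u)*(2*S))/(3 + S) = -6*(u + 2*S*(-5 + u))/(3 + S))
q(l, Q) = -76/3 (q(l, Q) = 6*(-1*(-4) + 10*(-¾) - 2*(-¾)*(-4))/(3 - ¾) = 6*(4 - 15/2 - 6)/(9/4) = 6*(4/9)*(-19/2) = -76/3)
43*(-44 + 2*q(2, 3)) = 43*(-44 + 2*(-76/3)) = 43*(-44 - 152/3) = 43*(-284/3) = -12212/3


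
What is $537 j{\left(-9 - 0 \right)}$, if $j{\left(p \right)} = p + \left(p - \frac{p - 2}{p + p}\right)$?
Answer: $- \frac{59965}{6} \approx -9994.2$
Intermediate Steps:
$j{\left(p \right)} = 2 p - \frac{-2 + p}{2 p}$ ($j{\left(p \right)} = p + \left(p - \frac{-2 + p}{2 p}\right) = 2 p - \frac{-2 + p}{2 p}$)
$537 j{\left(-9 - 0 \right)} = 537 \left(- \frac{1}{2} + \frac{1}{-9 - 0} + 2 \left(-9 - 0\right)\right) = 537 \left(- \frac{1}{2} + \frac{1}{-9 + 0} + 2 \left(-9 + 0\right)\right) = 537 \left(- \frac{1}{2} + \frac{1}{-9} + 2 \left(-9\right)\right) = 537 \left(- \frac{1}{2} - \frac{1}{9} - 18\right) = 537 \left(- \frac{335}{18}\right) = - \frac{59965}{6}$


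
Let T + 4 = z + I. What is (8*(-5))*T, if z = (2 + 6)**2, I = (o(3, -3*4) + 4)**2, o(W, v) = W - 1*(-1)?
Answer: -4960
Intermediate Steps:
o(W, v) = 1 + W (o(W, v) = W + 1 = 1 + W)
I = 64 (I = ((1 + 3) + 4)**2 = (4 + 4)**2 = 8**2 = 64)
z = 64 (z = 8**2 = 64)
T = 124 (T = -4 + (64 + 64) = -4 + 128 = 124)
(8*(-5))*T = (8*(-5))*124 = -40*124 = -4960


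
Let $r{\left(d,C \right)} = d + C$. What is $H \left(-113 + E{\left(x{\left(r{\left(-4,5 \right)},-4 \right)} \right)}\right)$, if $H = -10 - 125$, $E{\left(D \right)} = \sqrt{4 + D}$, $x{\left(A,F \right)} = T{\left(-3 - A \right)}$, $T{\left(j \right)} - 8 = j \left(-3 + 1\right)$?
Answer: $15255 - 270 \sqrt{5} \approx 14651.0$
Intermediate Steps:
$r{\left(d,C \right)} = C + d$
$T{\left(j \right)} = 8 - 2 j$ ($T{\left(j \right)} = 8 + j \left(-3 + 1\right) = 8 + j \left(-2\right) = 8 - 2 j$)
$x{\left(A,F \right)} = 14 + 2 A$ ($x{\left(A,F \right)} = 8 - 2 \left(-3 - A\right) = 8 + \left(6 + 2 A\right) = 14 + 2 A$)
$H = -135$ ($H = -10 - 125 = -135$)
$H \left(-113 + E{\left(x{\left(r{\left(-4,5 \right)},-4 \right)} \right)}\right) = - 135 \left(-113 + \sqrt{4 + \left(14 + 2 \left(5 - 4\right)\right)}\right) = - 135 \left(-113 + \sqrt{4 + \left(14 + 2 \cdot 1\right)}\right) = - 135 \left(-113 + \sqrt{4 + \left(14 + 2\right)}\right) = - 135 \left(-113 + \sqrt{4 + 16}\right) = - 135 \left(-113 + \sqrt{20}\right) = - 135 \left(-113 + 2 \sqrt{5}\right) = 15255 - 270 \sqrt{5}$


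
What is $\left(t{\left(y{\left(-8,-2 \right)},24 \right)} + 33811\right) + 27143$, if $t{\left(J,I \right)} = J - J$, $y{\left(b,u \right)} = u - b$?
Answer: $60954$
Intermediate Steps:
$t{\left(J,I \right)} = 0$
$\left(t{\left(y{\left(-8,-2 \right)},24 \right)} + 33811\right) + 27143 = \left(0 + 33811\right) + 27143 = 33811 + 27143 = 60954$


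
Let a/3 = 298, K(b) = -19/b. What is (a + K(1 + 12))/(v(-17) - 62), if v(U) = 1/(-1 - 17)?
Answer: -208854/14521 ≈ -14.383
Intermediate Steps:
v(U) = -1/18 (v(U) = 1/(-18) = -1/18)
a = 894 (a = 3*298 = 894)
(a + K(1 + 12))/(v(-17) - 62) = (894 - 19/(1 + 12))/(-1/18 - 62) = (894 - 19/13)/(-1117/18) = (894 - 19*1/13)*(-18/1117) = (894 - 19/13)*(-18/1117) = (11603/13)*(-18/1117) = -208854/14521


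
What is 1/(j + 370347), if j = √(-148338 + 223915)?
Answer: 370347/137156824832 - √75577/137156824832 ≈ 2.6982e-6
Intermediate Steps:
j = √75577 ≈ 274.91
1/(j + 370347) = 1/(√75577 + 370347) = 1/(370347 + √75577)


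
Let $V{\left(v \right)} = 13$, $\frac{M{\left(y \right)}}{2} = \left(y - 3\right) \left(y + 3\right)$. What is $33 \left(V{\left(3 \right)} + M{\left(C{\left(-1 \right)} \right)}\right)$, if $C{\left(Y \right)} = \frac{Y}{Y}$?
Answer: $-99$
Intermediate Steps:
$C{\left(Y \right)} = 1$
$M{\left(y \right)} = 2 \left(-3 + y\right) \left(3 + y\right)$ ($M{\left(y \right)} = 2 \left(y - 3\right) \left(y + 3\right) = 2 \left(-3 + y\right) \left(3 + y\right)$)
$33 \left(V{\left(3 \right)} + M{\left(C{\left(-1 \right)} \right)}\right) = 33 \left(13 - \left(18 - 2 \cdot 1^{2}\right)\right) = 33 \left(13 + \left(-18 + 2 \cdot 1\right)\right) = 33 \left(13 + \left(-18 + 2\right)\right) = 33 \left(13 - 16\right) = 33 \left(-3\right) = -99$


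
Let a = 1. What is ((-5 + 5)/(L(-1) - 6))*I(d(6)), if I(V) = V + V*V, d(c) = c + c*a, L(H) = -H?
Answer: 0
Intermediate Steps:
d(c) = 2*c (d(c) = c + c*1 = c + c = 2*c)
I(V) = V + V**2
((-5 + 5)/(L(-1) - 6))*I(d(6)) = ((-5 + 5)/(-1*(-1) - 6))*((2*6)*(1 + 2*6)) = (0/(1 - 6))*(12*(1 + 12)) = (0/(-5))*(12*13) = (0*(-1/5))*156 = 0*156 = 0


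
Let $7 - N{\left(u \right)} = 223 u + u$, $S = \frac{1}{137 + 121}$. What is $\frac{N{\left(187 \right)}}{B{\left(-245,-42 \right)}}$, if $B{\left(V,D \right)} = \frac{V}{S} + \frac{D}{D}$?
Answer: $\frac{1351}{2039} \approx 0.66258$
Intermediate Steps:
$S = \frac{1}{258} \approx 0.003876$
$B{\left(V,D \right)} = 1 + 258 V$ ($B{\left(V,D \right)} = V \frac{1}{\frac{1}{258}} + \frac{D}{D} = V 258 + 1 = 258 V + 1 = 1 + 258 V$)
$N{\left(u \right)} = 7 - 224 u$ ($N{\left(u \right)} = 7 - \left(223 u + u\right) = 7 - 224 u$)
$\frac{N{\left(187 \right)}}{B{\left(-245,-42 \right)}} = \frac{7 - 41888}{1 + 258 \left(-245\right)} = \frac{7 - 41888}{1 - 63210} = - \frac{41881}{-63209} = \left(-41881\right) \left(- \frac{1}{63209}\right) = \frac{1351}{2039}$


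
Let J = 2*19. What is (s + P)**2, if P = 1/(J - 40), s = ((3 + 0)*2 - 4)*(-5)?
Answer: 441/4 ≈ 110.25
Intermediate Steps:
J = 38
s = -10 (s = (3*2 - 4)*(-5) = (6 - 4)*(-5) = 2*(-5) = -10)
P = -1/2 (P = 1/(38 - 40) = 1/(-2) = -1/2 ≈ -0.50000)
(s + P)**2 = (-10 - 1/2)**2 = (-21/2)**2 = 441/4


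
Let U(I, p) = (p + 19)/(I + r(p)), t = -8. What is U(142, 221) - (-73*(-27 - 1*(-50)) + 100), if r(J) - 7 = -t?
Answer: 248143/157 ≈ 1580.5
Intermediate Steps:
r(J) = 15 (r(J) = 7 - 1*(-8) = 7 + 8 = 15)
U(I, p) = (19 + p)/(15 + I) (U(I, p) = (p + 19)/(I + 15) = (19 + p)/(15 + I))
U(142, 221) - (-73*(-27 - 1*(-50)) + 100) = (19 + 221)/(15 + 142) - (-73*(-27 - 1*(-50)) + 100) = 240/157 - (-73*(-27 + 50) + 100) = (1/157)*240 - (-73*23 + 100) = 240/157 - (-1679 + 100) = 240/157 - 1*(-1579) = 240/157 + 1579 = 248143/157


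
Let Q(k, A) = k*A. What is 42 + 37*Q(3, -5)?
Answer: -513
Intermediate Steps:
Q(k, A) = A*k
42 + 37*Q(3, -5) = 42 + 37*(-5*3) = 42 + 37*(-15) = 42 - 555 = -513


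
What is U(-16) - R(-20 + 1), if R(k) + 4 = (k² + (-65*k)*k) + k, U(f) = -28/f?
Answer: 92515/4 ≈ 23129.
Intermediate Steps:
R(k) = -4 + k - 64*k² (R(k) = -4 + ((k² + (-65*k)*k) + k) = -4 + ((k² - 65*k²) + k) = -4 + (-64*k² + k) = -4 + (k - 64*k²) = -4 + k - 64*k²)
U(-16) - R(-20 + 1) = -28/(-16) - (-4 + (-20 + 1) - 64*(-20 + 1)²) = -28*(-1/16) - (-4 - 19 - 64*(-19)²) = 7/4 - (-4 - 19 - 64*361) = 7/4 - (-4 - 19 - 23104) = 7/4 - 1*(-23127) = 7/4 + 23127 = 92515/4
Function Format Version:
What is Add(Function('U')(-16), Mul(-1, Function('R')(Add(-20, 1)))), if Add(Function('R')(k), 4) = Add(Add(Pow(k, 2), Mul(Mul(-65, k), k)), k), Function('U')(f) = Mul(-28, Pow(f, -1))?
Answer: Rational(92515, 4) ≈ 23129.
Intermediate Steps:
Function('R')(k) = Add(-4, k, Mul(-64, Pow(k, 2))) (Function('R')(k) = Add(-4, Add(Add(Pow(k, 2), Mul(Mul(-65, k), k)), k)) = Add(-4, Add(Add(Pow(k, 2), Mul(-65, Pow(k, 2))), k)) = Add(-4, Add(Mul(-64, Pow(k, 2)), k)) = Add(-4, Add(k, Mul(-64, Pow(k, 2)))) = Add(-4, k, Mul(-64, Pow(k, 2))))
Add(Function('U')(-16), Mul(-1, Function('R')(Add(-20, 1)))) = Add(Mul(-28, Pow(-16, -1)), Mul(-1, Add(-4, Add(-20, 1), Mul(-64, Pow(Add(-20, 1), 2))))) = Add(Mul(-28, Rational(-1, 16)), Mul(-1, Add(-4, -19, Mul(-64, Pow(-19, 2))))) = Add(Rational(7, 4), Mul(-1, Add(-4, -19, Mul(-64, 361)))) = Add(Rational(7, 4), Mul(-1, Add(-4, -19, -23104))) = Add(Rational(7, 4), Mul(-1, -23127)) = Add(Rational(7, 4), 23127) = Rational(92515, 4)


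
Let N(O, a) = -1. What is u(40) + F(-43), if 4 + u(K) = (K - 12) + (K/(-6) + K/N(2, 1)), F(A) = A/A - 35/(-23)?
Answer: -1390/69 ≈ -20.145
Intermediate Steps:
F(A) = 58/23 (F(A) = 1 - 35*(-1/23) = 1 + 35/23 = 58/23)
u(K) = -16 - K/6 (u(K) = -4 + ((K - 12) + (K/(-6) + K/(-1))) = -4 + ((-12 + K) + (K*(-1/6) + K*(-1))) = -4 + ((-12 + K) + (-K/6 - K)) = -4 + ((-12 + K) - 7*K/6) = -4 + (-12 - K/6) = -16 - K/6)
u(40) + F(-43) = (-16 - 1/6*40) + 58/23 = (-16 - 20/3) + 58/23 = -68/3 + 58/23 = -1390/69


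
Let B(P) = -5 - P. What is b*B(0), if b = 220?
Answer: -1100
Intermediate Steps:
b*B(0) = 220*(-5 - 1*0) = 220*(-5 + 0) = 220*(-5) = -1100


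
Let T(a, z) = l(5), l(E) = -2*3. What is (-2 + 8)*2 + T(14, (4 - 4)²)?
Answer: 6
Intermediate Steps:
l(E) = -6
T(a, z) = -6
(-2 + 8)*2 + T(14, (4 - 4)²) = (-2 + 8)*2 - 6 = 6*2 - 6 = 12 - 6 = 6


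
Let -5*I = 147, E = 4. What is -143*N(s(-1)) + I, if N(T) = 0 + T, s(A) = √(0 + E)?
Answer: -1577/5 ≈ -315.40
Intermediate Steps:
I = -147/5 (I = -⅕*147 = -147/5 ≈ -29.400)
s(A) = 2 (s(A) = √(0 + 4) = √4 = 2)
N(T) = T
-143*N(s(-1)) + I = -143*2 - 147/5 = -286 - 147/5 = -1577/5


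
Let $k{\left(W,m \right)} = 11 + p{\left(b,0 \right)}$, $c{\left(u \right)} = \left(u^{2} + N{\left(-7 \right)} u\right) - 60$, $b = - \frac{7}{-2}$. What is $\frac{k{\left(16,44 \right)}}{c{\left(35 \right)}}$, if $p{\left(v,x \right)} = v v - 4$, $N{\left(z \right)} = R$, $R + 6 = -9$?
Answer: $\frac{77}{2560} \approx 0.030078$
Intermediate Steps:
$R = -15$ ($R = -6 - 9 = -15$)
$b = \frac{7}{2}$ ($b = \left(-7\right) \left(- \frac{1}{2}\right) = \frac{7}{2} \approx 3.5$)
$N{\left(z \right)} = -15$
$p{\left(v,x \right)} = -4 + v^{2}$ ($p{\left(v,x \right)} = v^{2} - 4 = -4 + v^{2}$)
$c{\left(u \right)} = -60 + u^{2} - 15 u$ ($c{\left(u \right)} = \left(u^{2} - 15 u\right) - 60 = -60 + u^{2} - 15 u$)
$k{\left(W,m \right)} = \frac{77}{4}$ ($k{\left(W,m \right)} = 11 - \left(4 - \left(\frac{7}{2}\right)^{2}\right) = 11 + \left(-4 + \frac{49}{4}\right) = 11 + \frac{33}{4} = \frac{77}{4}$)
$\frac{k{\left(16,44 \right)}}{c{\left(35 \right)}} = \frac{77}{4 \left(-60 + 35^{2} - 525\right)} = \frac{77}{4 \left(-60 + 1225 - 525\right)} = \frac{77}{4 \cdot 640} = \frac{77}{4} \cdot \frac{1}{640} = \frac{77}{2560}$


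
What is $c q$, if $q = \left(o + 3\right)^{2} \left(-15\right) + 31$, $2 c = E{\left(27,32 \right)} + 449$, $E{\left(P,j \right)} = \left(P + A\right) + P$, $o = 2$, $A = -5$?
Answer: $-85656$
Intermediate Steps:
$E{\left(P,j \right)} = -5 + 2 P$ ($E{\left(P,j \right)} = \left(P - 5\right) + P = \left(-5 + P\right) + P = -5 + 2 P$)
$c = 249$ ($c = \frac{\left(-5 + 2 \cdot 27\right) + 449}{2} = \frac{\left(-5 + 54\right) + 449}{2} = \frac{49 + 449}{2} = \frac{1}{2} \cdot 498 = 249$)
$q = -344$ ($q = \left(2 + 3\right)^{2} \left(-15\right) + 31 = 5^{2} \left(-15\right) + 31 = 25 \left(-15\right) + 31 = -375 + 31 = -344$)
$c q = 249 \left(-344\right) = -85656$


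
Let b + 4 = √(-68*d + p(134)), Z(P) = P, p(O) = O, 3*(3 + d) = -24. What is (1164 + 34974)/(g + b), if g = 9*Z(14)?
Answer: 2204418/7001 - 379449*√2/7001 ≈ 238.22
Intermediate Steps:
d = -11 (d = -3 + (⅓)*(-24) = -3 - 8 = -11)
g = 126 (g = 9*14 = 126)
b = -4 + 21*√2 (b = -4 + √(-68*(-11) + 134) = -4 + √(748 + 134) = -4 + √882 = -4 + 21*√2 ≈ 25.698)
(1164 + 34974)/(g + b) = (1164 + 34974)/(126 + (-4 + 21*√2)) = 36138/(122 + 21*√2)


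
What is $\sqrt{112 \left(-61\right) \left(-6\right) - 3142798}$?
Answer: $i \sqrt{3101806} \approx 1761.2 i$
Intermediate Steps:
$\sqrt{112 \left(-61\right) \left(-6\right) - 3142798} = \sqrt{\left(-6832\right) \left(-6\right) - 3142798} = \sqrt{40992 - 3142798} = \sqrt{-3101806} = i \sqrt{3101806}$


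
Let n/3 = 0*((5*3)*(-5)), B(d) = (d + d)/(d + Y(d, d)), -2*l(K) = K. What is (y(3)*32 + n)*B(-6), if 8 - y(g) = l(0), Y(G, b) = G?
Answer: 256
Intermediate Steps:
l(K) = -K/2
y(g) = 8 (y(g) = 8 - (-1)*0/2 = 8 - 1*0 = 8 + 0 = 8)
B(d) = 1 (B(d) = (d + d)/(d + d) = (2*d)/((2*d)) = (2*d)*(1/(2*d)) = 1)
n = 0 (n = 3*(0*((5*3)*(-5))) = 3*(0*(15*(-5))) = 3*(0*(-75)) = 3*0 = 0)
(y(3)*32 + n)*B(-6) = (8*32 + 0)*1 = (256 + 0)*1 = 256*1 = 256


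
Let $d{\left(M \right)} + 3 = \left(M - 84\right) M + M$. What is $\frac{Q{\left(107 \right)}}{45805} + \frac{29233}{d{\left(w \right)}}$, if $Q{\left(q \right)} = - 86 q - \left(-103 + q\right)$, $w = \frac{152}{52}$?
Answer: $- \frac{9066512275}{73407093} \approx -123.51$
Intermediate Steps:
$w = \frac{38}{13}$ ($w = 152 \cdot \frac{1}{52} = \frac{38}{13} \approx 2.9231$)
$Q{\left(q \right)} = 103 - 87 q$
$d{\left(M \right)} = -3 + M + M \left(-84 + M\right)$ ($d{\left(M \right)} = -3 + \left(\left(M - 84\right) M + M\right) = -3 + \left(\left(-84 + M\right) M + M\right) = -3 + \left(M \left(-84 + M\right) + M\right) = -3 + \left(M + M \left(-84 + M\right)\right) = -3 + M + M \left(-84 + M\right)$)
$\frac{Q{\left(107 \right)}}{45805} + \frac{29233}{d{\left(w \right)}} = \frac{103 - 9309}{45805} + \frac{29233}{-3 + \left(\frac{38}{13}\right)^{2} - \frac{3154}{13}} = \left(103 - 9309\right) \frac{1}{45805} + \frac{29233}{-3 + \frac{1444}{169} - \frac{3154}{13}} = \left(-9206\right) \frac{1}{45805} + \frac{29233}{- \frac{40065}{169}} = - \frac{9206}{45805} + 29233 \left(- \frac{169}{40065}\right) = - \frac{9206}{45805} - \frac{4940377}{40065} = - \frac{9066512275}{73407093}$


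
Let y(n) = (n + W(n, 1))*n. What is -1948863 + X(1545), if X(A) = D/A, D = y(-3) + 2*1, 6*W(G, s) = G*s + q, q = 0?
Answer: -1204397329/618 ≈ -1.9489e+6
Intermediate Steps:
W(G, s) = G*s/6 (W(G, s) = (G*s + 0)/6 = (G*s)/6 = G*s/6)
y(n) = 7*n²/6 (y(n) = (n + (⅙)*n*1)*n = (n + n/6)*n = (7*n/6)*n = 7*n²/6)
D = 25/2 (D = (7/6)*(-3)² + 2*1 = (7/6)*9 + 2 = 21/2 + 2 = 25/2 ≈ 12.500)
X(A) = 25/(2*A)
-1948863 + X(1545) = -1948863 + (25/2)/1545 = -1948863 + (25/2)*(1/1545) = -1948863 + 5/618 = -1204397329/618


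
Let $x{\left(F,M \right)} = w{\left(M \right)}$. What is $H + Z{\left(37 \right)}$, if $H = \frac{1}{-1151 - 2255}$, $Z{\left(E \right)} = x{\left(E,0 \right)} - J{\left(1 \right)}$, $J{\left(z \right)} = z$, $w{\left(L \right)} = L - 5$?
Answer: $- \frac{20437}{3406} \approx -6.0003$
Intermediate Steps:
$w{\left(L \right)} = -5 + L$
$x{\left(F,M \right)} = -5 + M$
$Z{\left(E \right)} = -6$ ($Z{\left(E \right)} = \left(-5 + 0\right) - 1 = -5 - 1 = -6$)
$H = - \frac{1}{3406}$ ($H = \frac{1}{-1151 - 2255} = \frac{1}{-3406} = - \frac{1}{3406} \approx -0.0002936$)
$H + Z{\left(37 \right)} = - \frac{1}{3406} - 6 = - \frac{20437}{3406}$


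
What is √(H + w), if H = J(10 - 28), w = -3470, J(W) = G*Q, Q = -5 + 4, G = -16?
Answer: I*√3454 ≈ 58.771*I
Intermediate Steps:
Q = -1
J(W) = 16 (J(W) = -16*(-1) = 16)
H = 16
√(H + w) = √(16 - 3470) = √(-3454) = I*√3454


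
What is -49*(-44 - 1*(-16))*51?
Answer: 69972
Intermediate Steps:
-49*(-44 - 1*(-16))*51 = -49*(-44 + 16)*51 = -49*(-28)*51 = 1372*51 = 69972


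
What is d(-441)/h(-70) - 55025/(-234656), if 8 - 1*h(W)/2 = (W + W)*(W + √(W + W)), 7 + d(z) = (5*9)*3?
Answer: 82498579723/361616863456 - 280*I*√35/1541051 ≈ 0.22814 - 0.0010749*I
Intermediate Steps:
d(z) = 128 (d(z) = -7 + (5*9)*3 = -7 + 45*3 = -7 + 135 = 128)
h(W) = 16 - 4*W*(W + √2*√W) (h(W) = 16 - 2*(W + W)*(W + √(W + W)) = 16 - 2*2*W*(W + √(2*W)) = 16 - 2*2*W*(W + √2*√W) = 16 - 4*W*(W + √2*√W))
d(-441)/h(-70) - 55025/(-234656) = 128/(16 - 4*(-70)² - 4*√2*(-70)^(3/2)) - 55025/(-234656) = 128/(16 - 4*4900 - 4*√2*(-70*I*√70)) - 55025*(-1/234656) = 128/(16 - 19600 + 560*I*√35) + 55025/234656 = 128/(-19584 + 560*I*√35) + 55025/234656 = 55025/234656 + 128/(-19584 + 560*I*√35)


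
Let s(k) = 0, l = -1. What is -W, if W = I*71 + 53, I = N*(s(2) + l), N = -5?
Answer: -408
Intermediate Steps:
I = 5 (I = -5*(0 - 1) = -5*(-1) = 5)
W = 408 (W = 5*71 + 53 = 355 + 53 = 408)
-W = -1*408 = -408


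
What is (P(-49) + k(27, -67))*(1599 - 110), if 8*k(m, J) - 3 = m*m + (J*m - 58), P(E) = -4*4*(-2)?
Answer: -1308831/8 ≈ -1.6360e+5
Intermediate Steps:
P(E) = 32 (P(E) = -16*(-2) = 32)
k(m, J) = -55/8 + m**2/8 + J*m/8 (k(m, J) = 3/8 + (m*m + (J*m - 58))/8 = 3/8 + (m**2 + (-58 + J*m))/8 = 3/8 + (-58 + m**2 + J*m)/8 = 3/8 + (-29/4 + m**2/8 + J*m/8) = -55/8 + m**2/8 + J*m/8)
(P(-49) + k(27, -67))*(1599 - 110) = (32 + (-55/8 + (1/8)*27**2 + (1/8)*(-67)*27))*(1599 - 110) = (32 + (-55/8 + (1/8)*729 - 1809/8))*1489 = (32 + (-55/8 + 729/8 - 1809/8))*1489 = (32 - 1135/8)*1489 = -879/8*1489 = -1308831/8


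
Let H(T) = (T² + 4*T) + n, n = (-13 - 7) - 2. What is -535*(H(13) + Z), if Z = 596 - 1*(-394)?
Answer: -636115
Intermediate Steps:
Z = 990 (Z = 596 + 394 = 990)
n = -22 (n = -20 - 2 = -22)
H(T) = -22 + T² + 4*T (H(T) = (T² + 4*T) - 22 = -22 + T² + 4*T)
-535*(H(13) + Z) = -535*((-22 + 13² + 4*13) + 990) = -535*((-22 + 169 + 52) + 990) = -535*(199 + 990) = -535*1189 = -636115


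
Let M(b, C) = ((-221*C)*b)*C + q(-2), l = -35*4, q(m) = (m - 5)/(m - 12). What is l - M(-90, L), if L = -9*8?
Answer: -206219801/2 ≈ -1.0311e+8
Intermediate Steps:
L = -72
q(m) = (-5 + m)/(-12 + m)
l = -140
M(b, C) = ½ - 221*b*C² (M(b, C) = ((-221*C)*b)*C + (-5 - 2)/(-12 - 2) = (-221*C*b)*C - 7/(-14) = -221*b*C² - 1/14*(-7) = -221*b*C² + ½ = ½ - 221*b*C²)
l - M(-90, L) = -140 - (½ - 221*(-90)*(-72)²) = -140 - (½ - 221*(-90)*5184) = -140 - (½ + 103109760) = -140 - 1*206219521/2 = -140 - 206219521/2 = -206219801/2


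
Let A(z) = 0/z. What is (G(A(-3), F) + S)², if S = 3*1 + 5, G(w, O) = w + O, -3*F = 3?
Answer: 49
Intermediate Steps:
F = -1 (F = -⅓*3 = -1)
A(z) = 0
G(w, O) = O + w
S = 8 (S = 3 + 5 = 8)
(G(A(-3), F) + S)² = ((-1 + 0) + 8)² = (-1 + 8)² = 7² = 49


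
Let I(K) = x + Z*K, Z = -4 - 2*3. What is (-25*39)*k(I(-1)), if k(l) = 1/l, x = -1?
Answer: -325/3 ≈ -108.33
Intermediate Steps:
Z = -10 (Z = -4 - 6 = -10)
I(K) = -1 - 10*K
(-25*39)*k(I(-1)) = (-25*39)/(-1 - 10*(-1)) = -975/(-1 + 10) = -975/9 = -975*⅑ = -325/3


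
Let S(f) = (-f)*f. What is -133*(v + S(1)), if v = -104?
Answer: 13965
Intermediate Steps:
S(f) = -f²
-133*(v + S(1)) = -133*(-104 - 1*1²) = -133*(-104 - 1*1) = -133*(-104 - 1) = -133*(-105) = 13965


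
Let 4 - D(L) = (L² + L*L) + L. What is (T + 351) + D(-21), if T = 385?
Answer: -121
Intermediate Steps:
D(L) = 4 - L - 2*L² (D(L) = 4 - ((L² + L*L) + L) = 4 - ((L² + L²) + L) = 4 - (2*L² + L) = 4 - (L + 2*L²) = 4 + (-L - 2*L²) = 4 - L - 2*L²)
(T + 351) + D(-21) = (385 + 351) + (4 - 1*(-21) - 2*(-21)²) = 736 + (4 + 21 - 2*441) = 736 + (4 + 21 - 882) = 736 - 857 = -121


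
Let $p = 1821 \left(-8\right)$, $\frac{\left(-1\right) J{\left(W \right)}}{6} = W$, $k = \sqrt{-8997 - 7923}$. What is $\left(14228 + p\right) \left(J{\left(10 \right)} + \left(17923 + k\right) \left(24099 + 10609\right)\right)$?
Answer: $-211504284160 - 70804320 i \sqrt{470} \approx -2.115 \cdot 10^{11} - 1.535 \cdot 10^{9} i$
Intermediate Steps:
$k = 6 i \sqrt{470}$ ($k = \sqrt{-16920} = 6 i \sqrt{470} \approx 130.08 i$)
$J{\left(W \right)} = - 6 W$
$p = -14568$
$\left(14228 + p\right) \left(J{\left(10 \right)} + \left(17923 + k\right) \left(24099 + 10609\right)\right) = \left(14228 - 14568\right) \left(\left(-6\right) 10 + \left(17923 + 6 i \sqrt{470}\right) \left(24099 + 10609\right)\right) = - 340 \left(-60 + \left(17923 + 6 i \sqrt{470}\right) 34708\right) = - 340 \left(-60 + \left(622071484 + 208248 i \sqrt{470}\right)\right) = - 340 \left(622071424 + 208248 i \sqrt{470}\right) = -211504284160 - 70804320 i \sqrt{470}$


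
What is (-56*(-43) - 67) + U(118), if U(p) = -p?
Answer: 2223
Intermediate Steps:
(-56*(-43) - 67) + U(118) = (-56*(-43) - 67) - 1*118 = (2408 - 67) - 118 = 2341 - 118 = 2223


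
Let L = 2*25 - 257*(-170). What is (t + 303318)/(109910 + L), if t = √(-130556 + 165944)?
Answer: 151659/76825 + 3*√983/76825 ≈ 1.9753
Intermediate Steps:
L = 43740 (L = 50 + 43690 = 43740)
t = 6*√983 (t = √35388 = 6*√983 ≈ 188.12)
(t + 303318)/(109910 + L) = (6*√983 + 303318)/(109910 + 43740) = (303318 + 6*√983)/153650 = (303318 + 6*√983)*(1/153650) = 151659/76825 + 3*√983/76825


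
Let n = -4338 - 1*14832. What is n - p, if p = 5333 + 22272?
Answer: -46775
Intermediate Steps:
n = -19170 (n = -4338 - 14832 = -19170)
p = 27605
n - p = -19170 - 1*27605 = -19170 - 27605 = -46775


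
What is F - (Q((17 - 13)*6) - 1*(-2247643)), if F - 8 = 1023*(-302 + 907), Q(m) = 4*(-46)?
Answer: -1628536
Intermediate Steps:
Q(m) = -184
F = 618923 (F = 8 + 1023*(-302 + 907) = 8 + 1023*605 = 8 + 618915 = 618923)
F - (Q((17 - 13)*6) - 1*(-2247643)) = 618923 - (-184 - 1*(-2247643)) = 618923 - (-184 + 2247643) = 618923 - 1*2247459 = 618923 - 2247459 = -1628536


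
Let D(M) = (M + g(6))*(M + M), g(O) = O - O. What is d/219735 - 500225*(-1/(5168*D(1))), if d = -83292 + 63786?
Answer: 113225311/2343840 ≈ 48.308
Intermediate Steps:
g(O) = 0
D(M) = 2*M**2 (D(M) = (M + 0)*(M + M) = M*(2*M) = 2*M**2)
d = -19506
d/219735 - 500225*(-1/(5168*D(1))) = -19506/219735 - 500225/(-136*1**2*76) = -19506*1/219735 - 500225/(-136*76) = -6502/73245 - 500225/(-68*2*76) = -6502/73245 - 500225/((-136*76)) = -6502/73245 - 500225/(-10336) = -6502/73245 - 500225*(-1/10336) = -6502/73245 + 29425/608 = 113225311/2343840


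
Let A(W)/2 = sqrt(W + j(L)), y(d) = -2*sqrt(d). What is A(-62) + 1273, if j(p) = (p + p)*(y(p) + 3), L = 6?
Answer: 1273 + 2*sqrt(-26 - 24*sqrt(6)) ≈ 1273.0 + 18.416*I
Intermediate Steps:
j(p) = 2*p*(3 - 2*sqrt(p)) (j(p) = (p + p)*(-2*sqrt(p) + 3) = (2*p)*(3 - 2*sqrt(p)) = 2*p*(3 - 2*sqrt(p)))
A(W) = 2*sqrt(36 + W - 24*sqrt(6)) (A(W) = 2*sqrt(W + (-24*sqrt(6) + 6*6)) = 2*sqrt(W + (-24*sqrt(6) + 36)) = 2*sqrt(W + (36 - 24*sqrt(6))) = 2*sqrt(36 + W - 24*sqrt(6)))
A(-62) + 1273 = 2*sqrt(36 - 62 - 24*sqrt(6)) + 1273 = 2*sqrt(-26 - 24*sqrt(6)) + 1273 = 1273 + 2*sqrt(-26 - 24*sqrt(6))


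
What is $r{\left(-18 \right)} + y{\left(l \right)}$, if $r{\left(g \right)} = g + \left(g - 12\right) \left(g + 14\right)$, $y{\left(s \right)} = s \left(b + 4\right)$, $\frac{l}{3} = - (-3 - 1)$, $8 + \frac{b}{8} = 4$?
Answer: $-234$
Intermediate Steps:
$b = -32$ ($b = -64 + 8 \cdot 4 = -64 + 32 = -32$)
$l = 12$ ($l = 3 \left(- (-3 - 1)\right) = 3 \left(\left(-1\right) \left(-4\right)\right) = 3 \cdot 4 = 12$)
$y{\left(s \right)} = - 28 s$ ($y{\left(s \right)} = s \left(-32 + 4\right) = s \left(-28\right) = - 28 s$)
$r{\left(g \right)} = g + \left(-12 + g\right) \left(14 + g\right)$
$r{\left(-18 \right)} + y{\left(l \right)} = \left(-168 + \left(-18\right)^{2} + 3 \left(-18\right)\right) - 336 = \left(-168 + 324 - 54\right) - 336 = 102 - 336 = -234$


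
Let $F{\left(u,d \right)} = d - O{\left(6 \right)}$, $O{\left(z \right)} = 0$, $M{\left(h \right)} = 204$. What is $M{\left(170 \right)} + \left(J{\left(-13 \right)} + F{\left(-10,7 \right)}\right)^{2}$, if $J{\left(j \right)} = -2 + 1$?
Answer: $240$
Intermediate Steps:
$F{\left(u,d \right)} = d$ ($F{\left(u,d \right)} = d - 0 = d + 0 = d$)
$J{\left(j \right)} = -1$
$M{\left(170 \right)} + \left(J{\left(-13 \right)} + F{\left(-10,7 \right)}\right)^{2} = 204 + \left(-1 + 7\right)^{2} = 204 + 6^{2} = 204 + 36 = 240$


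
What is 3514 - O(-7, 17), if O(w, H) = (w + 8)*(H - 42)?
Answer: 3539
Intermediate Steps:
O(w, H) = (-42 + H)*(8 + w) (O(w, H) = (8 + w)*(-42 + H) = (-42 + H)*(8 + w))
3514 - O(-7, 17) = 3514 - (-336 - 42*(-7) + 8*17 + 17*(-7)) = 3514 - (-336 + 294 + 136 - 119) = 3514 - 1*(-25) = 3514 + 25 = 3539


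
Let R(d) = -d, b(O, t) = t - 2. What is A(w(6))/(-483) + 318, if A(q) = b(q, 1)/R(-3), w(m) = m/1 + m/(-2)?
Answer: 460783/1449 ≈ 318.00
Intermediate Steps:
b(O, t) = -2 + t
w(m) = m/2 (w(m) = m*1 + m*(-1/2) = m - m/2 = m/2)
A(q) = -1/3 (A(q) = (-2 + 1)/((-1*(-3))) = -1/3)
A(w(6))/(-483) + 318 = -1/3/(-483) + 318 = -1/3*(-1/483) + 318 = 1/1449 + 318 = 460783/1449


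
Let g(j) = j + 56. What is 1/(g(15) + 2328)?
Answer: 1/2399 ≈ 0.00041684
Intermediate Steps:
g(j) = 56 + j
1/(g(15) + 2328) = 1/((56 + 15) + 2328) = 1/(71 + 2328) = 1/2399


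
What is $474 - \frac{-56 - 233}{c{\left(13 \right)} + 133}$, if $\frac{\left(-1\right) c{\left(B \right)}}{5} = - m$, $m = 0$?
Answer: $\frac{63331}{133} \approx 476.17$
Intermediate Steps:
$c{\left(B \right)} = 0$ ($c{\left(B \right)} = - 5 \left(\left(-1\right) 0\right) = \left(-5\right) 0 = 0$)
$474 - \frac{-56 - 233}{c{\left(13 \right)} + 133} = 474 - \frac{-56 - 233}{0 + 133} = 474 - - \frac{289}{133} = 474 + \frac{289}{133} = \frac{63331}{133}$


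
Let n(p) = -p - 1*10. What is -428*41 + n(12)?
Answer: -17570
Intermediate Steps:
n(p) = -10 - p (n(p) = -p - 10 = -10 - p)
-428*41 + n(12) = -428*41 + (-10 - 1*12) = -17548 + (-10 - 12) = -17548 - 22 = -17570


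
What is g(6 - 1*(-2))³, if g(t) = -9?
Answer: -729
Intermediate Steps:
g(6 - 1*(-2))³ = (-9)³ = -729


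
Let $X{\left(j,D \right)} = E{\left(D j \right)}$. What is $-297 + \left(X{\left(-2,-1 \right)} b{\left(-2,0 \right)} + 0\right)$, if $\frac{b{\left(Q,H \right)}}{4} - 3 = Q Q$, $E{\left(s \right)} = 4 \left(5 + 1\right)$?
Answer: $375$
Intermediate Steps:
$E{\left(s \right)} = 24$ ($E{\left(s \right)} = 4 \cdot 6 = 24$)
$b{\left(Q,H \right)} = 12 + 4 Q^{2}$ ($b{\left(Q,H \right)} = 12 + 4 Q Q = 12 + 4 Q^{2}$)
$X{\left(j,D \right)} = 24$
$-297 + \left(X{\left(-2,-1 \right)} b{\left(-2,0 \right)} + 0\right) = -297 + \left(24 \left(12 + 4 \left(-2\right)^{2}\right) + 0\right) = -297 + \left(24 \left(12 + 4 \cdot 4\right) + 0\right) = -297 + \left(24 \left(12 + 16\right) + 0\right) = -297 + \left(24 \cdot 28 + 0\right) = -297 + \left(672 + 0\right) = -297 + 672 = 375$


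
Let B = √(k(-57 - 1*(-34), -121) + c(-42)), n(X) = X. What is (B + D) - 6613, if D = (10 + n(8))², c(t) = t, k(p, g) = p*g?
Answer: -6289 + √2741 ≈ -6236.6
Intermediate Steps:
k(p, g) = g*p
B = √2741 (B = √(-121*(-57 - 1*(-34)) - 42) = √(-121*(-57 + 34) - 42) = √(-121*(-23) - 42) = √(2783 - 42) = √2741 ≈ 52.355)
D = 324 (D = (10 + 8)² = 18² = 324)
(B + D) - 6613 = (√2741 + 324) - 6613 = (324 + √2741) - 6613 = -6289 + √2741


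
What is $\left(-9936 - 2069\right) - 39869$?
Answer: $-51874$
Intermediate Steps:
$\left(-9936 - 2069\right) - 39869 = -12005 - 39869 = -51874$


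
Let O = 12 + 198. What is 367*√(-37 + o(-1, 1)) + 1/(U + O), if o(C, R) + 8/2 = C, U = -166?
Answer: 1/44 + 367*I*√42 ≈ 0.022727 + 2378.4*I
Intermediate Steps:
O = 210
o(C, R) = -4 + C
367*√(-37 + o(-1, 1)) + 1/(U + O) = 367*√(-37 + (-4 - 1)) + 1/(-166 + 210) = 367*√(-37 - 5) + 1/44 = 367*√(-42) + 1/44 = 367*(I*√42) + 1/44 = 367*I*√42 + 1/44 = 1/44 + 367*I*√42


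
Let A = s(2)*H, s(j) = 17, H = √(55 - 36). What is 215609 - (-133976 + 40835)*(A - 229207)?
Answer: -21348353578 + 1583397*√19 ≈ -2.1341e+10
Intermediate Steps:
H = √19 ≈ 4.3589
A = 17*√19 ≈ 74.101
215609 - (-133976 + 40835)*(A - 229207) = 215609 - (-133976 + 40835)*(17*√19 - 229207) = 215609 - (-93141)*(-229207 + 17*√19) = 215609 - (21348569187 - 1583397*√19) = 215609 + (-21348569187 + 1583397*√19) = -21348353578 + 1583397*√19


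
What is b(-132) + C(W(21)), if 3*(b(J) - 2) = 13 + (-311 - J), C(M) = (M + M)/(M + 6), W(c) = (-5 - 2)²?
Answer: -8506/165 ≈ -51.552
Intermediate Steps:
W(c) = 49 (W(c) = (-7)² = 49)
C(M) = 2*M/(6 + M) (C(M) = (2*M)/(6 + M) = 2*M/(6 + M))
b(J) = -292/3 - J/3 (b(J) = 2 + (13 + (-311 - J))/3 = 2 + (-298 - J)/3 = 2 + (-298/3 - J/3) = -292/3 - J/3)
b(-132) + C(W(21)) = (-292/3 - ⅓*(-132)) + 2*49/(6 + 49) = (-292/3 + 44) + 2*49/55 = -160/3 + 2*49*(1/55) = -160/3 + 98/55 = -8506/165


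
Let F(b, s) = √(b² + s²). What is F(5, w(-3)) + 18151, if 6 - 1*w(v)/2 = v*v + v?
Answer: 18156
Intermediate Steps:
w(v) = 12 - 2*v - 2*v² (w(v) = 12 - 2*(v*v + v) = 12 - 2*(v² + v) = 12 - 2*(v + v²) = 12 + (-2*v - 2*v²) = 12 - 2*v - 2*v²)
F(5, w(-3)) + 18151 = √(5² + (12 - 2*(-3) - 2*(-3)²)²) + 18151 = √(25 + (12 + 6 - 2*9)²) + 18151 = √(25 + (12 + 6 - 18)²) + 18151 = √(25 + 0²) + 18151 = √(25 + 0) + 18151 = √25 + 18151 = 5 + 18151 = 18156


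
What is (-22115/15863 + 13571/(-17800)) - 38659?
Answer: -10916418286373/282361400 ≈ -38661.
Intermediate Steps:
(-22115/15863 + 13571/(-17800)) - 38659 = (-22115*1/15863 + 13571*(-1/17800)) - 38659 = (-22115/15863 - 13571/17800) - 38659 = -608923773/282361400 - 38659 = -10916418286373/282361400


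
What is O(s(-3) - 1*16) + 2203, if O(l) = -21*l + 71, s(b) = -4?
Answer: 2694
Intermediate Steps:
O(l) = 71 - 21*l
O(s(-3) - 1*16) + 2203 = (71 - 21*(-4 - 1*16)) + 2203 = (71 - 21*(-4 - 16)) + 2203 = (71 - 21*(-20)) + 2203 = (71 + 420) + 2203 = 491 + 2203 = 2694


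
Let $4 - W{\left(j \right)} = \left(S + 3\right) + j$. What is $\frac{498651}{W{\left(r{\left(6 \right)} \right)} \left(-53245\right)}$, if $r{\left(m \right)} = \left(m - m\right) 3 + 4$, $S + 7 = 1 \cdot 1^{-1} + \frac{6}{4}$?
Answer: $- \frac{718}{115} \approx -6.2435$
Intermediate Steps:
$S = - \frac{9}{2}$ ($S = -7 + \left(1 \cdot 1^{-1} + \frac{6}{4}\right) = -7 + \left(1 \cdot 1 + 6 \cdot \frac{1}{4}\right) = -7 + \left(1 + \frac{3}{2}\right) = -7 + \frac{5}{2} = - \frac{9}{2} \approx -4.5$)
$r{\left(m \right)} = 4$ ($r{\left(m \right)} = 0 \cdot 3 + 4 = 0 + 4 = 4$)
$W{\left(j \right)} = \frac{11}{2} - j$ ($W{\left(j \right)} = 4 - \left(\left(- \frac{9}{2} + 3\right) + j\right) = 4 - \left(- \frac{3}{2} + j\right) = \frac{11}{2} - j$)
$\frac{498651}{W{\left(r{\left(6 \right)} \right)} \left(-53245\right)} = \frac{498651}{\left(\frac{11}{2} - 4\right) \left(-53245\right)} = \frac{498651}{\frac{3}{2} \left(-53245\right)} = \frac{498651}{- \frac{159735}{2}} = 498651 \left(- \frac{2}{159735}\right) = - \frac{718}{115}$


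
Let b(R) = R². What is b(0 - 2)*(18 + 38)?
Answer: 224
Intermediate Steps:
b(0 - 2)*(18 + 38) = (0 - 2)²*(18 + 38) = (-2)²*56 = 4*56 = 224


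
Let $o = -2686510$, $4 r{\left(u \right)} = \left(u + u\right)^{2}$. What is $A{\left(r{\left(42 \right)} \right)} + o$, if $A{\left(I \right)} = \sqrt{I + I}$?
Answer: $-2686510 + 42 \sqrt{2} \approx -2.6865 \cdot 10^{6}$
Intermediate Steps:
$r{\left(u \right)} = u^{2}$ ($r{\left(u \right)} = \frac{\left(u + u\right)^{2}}{4} = \frac{\left(2 u\right)^{2}}{4} = \frac{4 u^{2}}{4} = u^{2}$)
$A{\left(I \right)} = \sqrt{2} \sqrt{I}$ ($A{\left(I \right)} = \sqrt{2 I} = \sqrt{2} \sqrt{I}$)
$A{\left(r{\left(42 \right)} \right)} + o = \sqrt{2} \sqrt{42^{2}} - 2686510 = \sqrt{2} \sqrt{1764} - 2686510 = \sqrt{2} \cdot 42 - 2686510 = 42 \sqrt{2} - 2686510 = -2686510 + 42 \sqrt{2}$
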